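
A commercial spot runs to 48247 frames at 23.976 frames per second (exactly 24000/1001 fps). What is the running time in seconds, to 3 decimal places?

2012.302 seconds

Running time = 48247 × 1001/24000 = 48295247/24000 s ≈ 2012.302 s.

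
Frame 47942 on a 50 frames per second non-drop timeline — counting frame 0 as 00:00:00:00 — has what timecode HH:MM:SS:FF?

47942 ÷ 50 = 958 full seconds, remainder 42 frames.
958 s = 0 h 15 min 58 s.
Timecode: 00:15:58:42.

00:15:58:42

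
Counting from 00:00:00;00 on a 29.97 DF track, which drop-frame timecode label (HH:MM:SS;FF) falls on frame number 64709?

00:35:59;03

Each 10-minute DF block holds 10 × 60 × 30 − 9 × 2 = 17982 frames. 64709 ÷ 17982 → 3 full blocks, remainder 10763.
Within the partial block the first minute is 1800 frames and each further minute 1798, so 5 further minute boundaries passed. Total skipped labels = 18 × 3 + 2 × 5 = 64.
Non-drop label index = 64709 + 64 = 64773; at 30 labels/s that is 00:35:59:03, i.e. DF 00:35:59;03.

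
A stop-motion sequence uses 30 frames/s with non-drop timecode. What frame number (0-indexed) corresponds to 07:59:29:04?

863074

Total seconds to the label: (7 × 3600 + 59 × 60 + 29) = 28769.
Frame index = 28769 × 30 + 4 = 863074.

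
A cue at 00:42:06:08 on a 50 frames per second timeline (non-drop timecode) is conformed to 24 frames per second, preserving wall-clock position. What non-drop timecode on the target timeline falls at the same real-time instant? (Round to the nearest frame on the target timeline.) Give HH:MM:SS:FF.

Source frame index: (0×3600 + 42×60 + 6) × 50 + 8 = 126308.
Real time: 126308 / (50) = 63154/25 s.
Target frame: (63154/25) × (24) = 1515696/25 ≈ 60627.840 → 60628.
At 24 labels/s: frame 60628 → 00:42:06:04.

00:42:06:04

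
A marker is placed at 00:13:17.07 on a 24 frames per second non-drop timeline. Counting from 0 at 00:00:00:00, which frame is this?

Total seconds to the label: (0 × 3600 + 13 × 60 + 17) = 797.
Frame index = 797 × 24 + 7 = 19135.

frame 19135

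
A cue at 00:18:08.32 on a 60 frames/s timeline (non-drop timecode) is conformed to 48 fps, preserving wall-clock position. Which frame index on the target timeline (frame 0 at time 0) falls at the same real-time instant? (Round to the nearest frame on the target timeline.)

frame 52250

Source frame index: (0×3600 + 18×60 + 8) × 60 + 32 = 65312.
Real time: 65312 / (60) = 16328/15 s.
Target frame: (16328/15) × (48) = 261248/5 ≈ 52249.600 → 52250.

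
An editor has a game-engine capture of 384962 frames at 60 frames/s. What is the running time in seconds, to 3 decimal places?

Running time = 384962 × 1/60 = 192481/30 s ≈ 6416.033 s.

6416.033 seconds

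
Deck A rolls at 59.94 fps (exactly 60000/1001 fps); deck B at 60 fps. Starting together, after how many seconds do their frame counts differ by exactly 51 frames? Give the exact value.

The gap grows by |60 − 60000/1001| = 60/1001 frames per second.
Time for a 51-frame gap: 51 ÷ (60/1001) = 850.85 s.

850.85 seconds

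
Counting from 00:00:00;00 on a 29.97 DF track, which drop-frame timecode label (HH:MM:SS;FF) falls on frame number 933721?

Ten DF minutes hold 17982 frames, so frame 933721 lies in block 51 (frames 917082–935063) with 16639 frames into that block.
The block's first minute is 1800 frames and the rest 1798 each; 16639 frames reaches minute 9, so 51 × 18 + 9 × 2 = 936 labels have been skipped so far.
Adding those back, label number 933721 + 936 = 934657 at 30 labels/s is 31155 s + 7 f = 8 h 39 min 15 s frame 7, i.e. 08:39:15;07.

08:39:15;07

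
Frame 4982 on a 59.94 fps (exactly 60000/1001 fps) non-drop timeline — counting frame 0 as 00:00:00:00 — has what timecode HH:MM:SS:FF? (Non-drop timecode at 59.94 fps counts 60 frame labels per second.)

4982 ÷ 60 = 83 full seconds, remainder 2 frames.
83 s = 0 h 1 min 23 s.
Timecode: 00:01:23:02.

00:01:23:02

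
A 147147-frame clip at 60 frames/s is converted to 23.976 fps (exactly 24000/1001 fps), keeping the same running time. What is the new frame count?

Target frames = source frames × (target rate / source rate) = 147147 × (24000/1001)/(60) = 147147 × 400/1001 = 58800.

58800 frames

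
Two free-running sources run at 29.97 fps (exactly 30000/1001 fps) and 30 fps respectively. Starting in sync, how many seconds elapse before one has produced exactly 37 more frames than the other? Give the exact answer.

The gap grows by |30 − 30000/1001| = 30/1001 frames per second.
Time for a 37-frame gap: 37 ÷ (30/1001) = 37037/30 s.

37037/30 seconds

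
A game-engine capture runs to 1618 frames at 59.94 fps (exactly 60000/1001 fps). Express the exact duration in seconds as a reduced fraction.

809809/30000 seconds

Running time = 1618 ÷ (60000/1001) = 1618 × 1001/60000 = 809809/30000 s.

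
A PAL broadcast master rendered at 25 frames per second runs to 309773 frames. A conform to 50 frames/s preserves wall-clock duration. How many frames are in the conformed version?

619546 frames

Target frames = source frames × (target rate / source rate) = 309773 × (50)/(25) = 309773 × 2 = 619546.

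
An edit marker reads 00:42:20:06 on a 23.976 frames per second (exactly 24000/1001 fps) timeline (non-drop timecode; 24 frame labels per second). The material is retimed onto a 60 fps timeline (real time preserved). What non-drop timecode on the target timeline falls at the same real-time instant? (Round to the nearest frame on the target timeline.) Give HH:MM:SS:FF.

Source frame index: (0×3600 + 42×60 + 20) × 24 + 6 = 60966.
Real time: 60966 / (24000/1001) = 10171161/4000 s.
Target frame: (10171161/4000) × (60) = 30513483/200 ≈ 152567.415 → 152567.
At 60 labels/s: frame 152567 → 00:42:22:47.

00:42:22:47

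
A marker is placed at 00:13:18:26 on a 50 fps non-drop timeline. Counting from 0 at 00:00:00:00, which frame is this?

Total seconds to the label: (0 × 3600 + 13 × 60 + 18) = 798.
Frame index = 798 × 50 + 26 = 39926.

frame 39926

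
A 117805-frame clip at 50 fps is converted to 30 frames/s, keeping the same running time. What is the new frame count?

Target frames = source frames × (target rate / source rate) = 117805 × (30)/(50) = 117805 × 3/5 = 70683.

70683 frames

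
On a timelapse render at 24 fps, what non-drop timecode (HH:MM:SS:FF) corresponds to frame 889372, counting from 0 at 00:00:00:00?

889372 ÷ 24 = 37057 full seconds, remainder 4 frames.
37057 s = 10 h 17 min 37 s.
Timecode: 10:17:37:04.

10:17:37:04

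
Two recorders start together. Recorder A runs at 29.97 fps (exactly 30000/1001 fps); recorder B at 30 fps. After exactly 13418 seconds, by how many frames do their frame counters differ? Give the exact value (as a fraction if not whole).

A emits 30000/1001 × 13418 = 402540000/1001 frames; B emits 30 × 13418 = 402540.
Difference = 402540/1001 frames (≈ 402.1379); B is ahead of A.

402540/1001 frames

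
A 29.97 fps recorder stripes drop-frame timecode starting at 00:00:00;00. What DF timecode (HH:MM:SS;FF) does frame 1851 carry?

00:01:01;23

Each 10-minute DF block holds 10 × 60 × 30 − 9 × 2 = 17982 frames. 1851 ÷ 17982 → 0 full blocks, remainder 1851.
Within the partial block the first minute is 1800 frames and each further minute 1798, so 1 further minute boundary passed. Total skipped labels = 18 × 0 + 2 × 1 = 2.
Non-drop label index = 1851 + 2 = 1853; at 30 labels/s that is 00:01:01:23, i.e. DF 00:01:01;23.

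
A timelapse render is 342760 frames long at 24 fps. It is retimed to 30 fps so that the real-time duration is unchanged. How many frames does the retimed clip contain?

Target frames = source frames × (target rate / source rate) = 342760 × (30)/(24) = 342760 × 5/4 = 428450.

428450 frames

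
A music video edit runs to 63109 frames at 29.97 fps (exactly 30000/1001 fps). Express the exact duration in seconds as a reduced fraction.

Running time = 63109 ÷ (30000/1001) = 63109 × 1001/30000 = 63172109/30000 s.

63172109/30000 seconds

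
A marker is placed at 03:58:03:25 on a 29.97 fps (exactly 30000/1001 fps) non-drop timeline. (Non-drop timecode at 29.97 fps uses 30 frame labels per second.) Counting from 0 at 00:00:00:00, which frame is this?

frame 428515

Total seconds to the label: (3 × 3600 + 58 × 60 + 3) = 14283.
Frame index = 14283 × 30 + 25 = 428515.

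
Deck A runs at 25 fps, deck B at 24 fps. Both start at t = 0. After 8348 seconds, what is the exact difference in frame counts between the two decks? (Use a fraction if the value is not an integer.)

A emits 25 × 8348 = 208700 frames; B emits 24 × 8348 = 200352.
Difference = 8348 frames; B is behind A.

8348 frames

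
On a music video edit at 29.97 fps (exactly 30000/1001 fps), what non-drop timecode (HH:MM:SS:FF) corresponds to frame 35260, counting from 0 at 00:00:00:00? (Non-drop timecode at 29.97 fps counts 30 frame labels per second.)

35260 ÷ 30 = 1175 full seconds, remainder 10 frames.
1175 s = 0 h 19 min 35 s.
Timecode: 00:19:35:10.

00:19:35:10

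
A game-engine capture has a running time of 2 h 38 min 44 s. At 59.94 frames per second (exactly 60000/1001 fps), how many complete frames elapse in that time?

2 h 38 min 44 s = 9524 s.
Frames = 9524 × 60000/1001 = 571440000/1001 ≈ 570869.1309.
Complete frames: 570869.

570869 frames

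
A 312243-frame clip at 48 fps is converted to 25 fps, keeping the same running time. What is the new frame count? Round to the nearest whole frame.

162627 frames

Frames at target rate = 312243 × (25) / (48) = 2602025/16 ≈ 162626.562.
Nearest whole frame: 162627.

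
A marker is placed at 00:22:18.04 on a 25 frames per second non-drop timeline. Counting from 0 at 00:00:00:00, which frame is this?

Total seconds to the label: (0 × 3600 + 22 × 60 + 18) = 1338.
Frame index = 1338 × 25 + 4 = 33454.

frame 33454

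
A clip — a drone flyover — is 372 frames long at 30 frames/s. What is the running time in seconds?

12.4 seconds

Running time = 372 / (30) = 12.4 s.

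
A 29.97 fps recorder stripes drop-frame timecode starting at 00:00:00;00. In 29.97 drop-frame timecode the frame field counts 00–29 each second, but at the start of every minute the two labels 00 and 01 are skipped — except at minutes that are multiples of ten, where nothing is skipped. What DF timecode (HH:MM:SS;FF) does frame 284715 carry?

02:38:20;01

Ten DF minutes hold 17982 frames, so frame 284715 lies in block 15 (frames 269730–287711) with 14985 frames into that block.
The block's first minute is 1800 frames and the rest 1798 each; 14985 frames reaches minute 8, so 15 × 18 + 8 × 2 = 286 labels have been skipped so far.
Adding those back, label number 284715 + 286 = 285001 at 30 labels/s is 9500 s + 1 f = 2 h 38 min 20 s frame 1, i.e. 02:38:20;01.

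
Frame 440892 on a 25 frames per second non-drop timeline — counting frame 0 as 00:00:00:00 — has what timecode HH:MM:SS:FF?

04:53:55:17

440892 ÷ 25 = 17635 full seconds, remainder 17 frames.
17635 s = 4 h 53 min 55 s.
Timecode: 04:53:55:17.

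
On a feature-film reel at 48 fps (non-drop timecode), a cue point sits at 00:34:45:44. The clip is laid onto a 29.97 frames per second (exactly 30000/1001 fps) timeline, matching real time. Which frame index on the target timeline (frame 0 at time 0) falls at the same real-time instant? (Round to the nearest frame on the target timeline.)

Source frame index: (0×3600 + 34×60 + 45) × 48 + 44 = 100124.
Real time: 100124 / (48) = 25031/12 s.
Target frame: (25031/12) × (30000/1001) = 62577500/1001 ≈ 62514.985 → 62515.

frame 62515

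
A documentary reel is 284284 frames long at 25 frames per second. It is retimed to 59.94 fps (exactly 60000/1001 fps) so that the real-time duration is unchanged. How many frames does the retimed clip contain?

681600 frames

Target frames = source frames × (target rate / source rate) = 284284 × (60000/1001)/(25) = 284284 × 2400/1001 = 681600.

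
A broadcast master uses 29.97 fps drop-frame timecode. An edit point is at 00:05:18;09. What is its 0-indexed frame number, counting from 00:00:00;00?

9539

Complete 10-minute blocks: 0, each 17982 frames → 0.
Remaining 5 whole minutes in the current block: 1800 + 4 × 1798 = 8992 frames.
Within the current minute: 18 × 30 + 9 − 2 = 547 (labels ;00/;01 skipped at this minute). Total = 0 + 8992 + 547 = 9539.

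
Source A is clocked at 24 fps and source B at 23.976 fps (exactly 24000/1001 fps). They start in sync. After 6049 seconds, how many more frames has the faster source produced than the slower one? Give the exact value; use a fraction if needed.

A emits 24 × 6049 = 145176 frames; B emits 24000/1001 × 6049 = 145176000/1001.
Difference = 145176/1001 frames (≈ 145.0310); B is behind A.

145176/1001 frames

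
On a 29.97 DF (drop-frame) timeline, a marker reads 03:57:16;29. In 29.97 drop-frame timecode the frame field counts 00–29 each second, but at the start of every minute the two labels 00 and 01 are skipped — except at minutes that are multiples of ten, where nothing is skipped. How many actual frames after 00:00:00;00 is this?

426681

Complete 10-minute blocks: 23, each 17982 frames → 413586.
Remaining 7 whole minutes in the current block: 1800 + 6 × 1798 = 12588 frames.
Within the current minute: 16 × 30 + 29 − 2 = 507 (labels ;00/;01 skipped at this minute). Total = 413586 + 12588 + 507 = 426681.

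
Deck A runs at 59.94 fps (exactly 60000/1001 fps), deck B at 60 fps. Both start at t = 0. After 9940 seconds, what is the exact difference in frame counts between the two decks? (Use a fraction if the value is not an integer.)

85200/143 frames

A emits 60000/1001 × 9940 = 85200000/143 frames; B emits 60 × 9940 = 596400.
Difference = 85200/143 frames (≈ 595.8042); B is ahead of A.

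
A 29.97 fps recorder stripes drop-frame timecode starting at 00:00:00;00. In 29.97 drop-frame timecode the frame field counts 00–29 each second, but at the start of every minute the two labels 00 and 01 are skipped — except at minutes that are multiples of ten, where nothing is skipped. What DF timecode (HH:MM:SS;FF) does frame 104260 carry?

00:57:58;24

Ten DF minutes hold 17982 frames, so frame 104260 lies in block 5 (frames 89910–107891) with 14350 frames into that block.
The block's first minute is 1800 frames and the rest 1798 each; 14350 frames reaches minute 7, so 5 × 18 + 7 × 2 = 104 labels have been skipped so far.
Adding those back, label number 104260 + 104 = 104364 at 30 labels/s is 3478 s + 24 f = 0 h 57 min 58 s frame 24, i.e. 00:57:58;24.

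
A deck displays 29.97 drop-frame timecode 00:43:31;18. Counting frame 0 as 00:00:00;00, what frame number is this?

78270

As if non-drop at 30 labels/s: (0 × 3600 + 43 × 60 + 31) × 30 + 18 = 78348.
Minute boundaries passed: 43; those not divisible by 10: 43 − 4 = 39; dropped labels = 2 × 39 = 78.
Actual frame index = 78348 − 78 = 78270.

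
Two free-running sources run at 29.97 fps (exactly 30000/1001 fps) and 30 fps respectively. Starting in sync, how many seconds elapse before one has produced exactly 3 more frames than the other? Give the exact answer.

100.1 seconds

The gap grows by |30 − 30000/1001| = 30/1001 frames per second.
Time for a 3-frame gap: 3 ÷ (30/1001) = 100.1 s.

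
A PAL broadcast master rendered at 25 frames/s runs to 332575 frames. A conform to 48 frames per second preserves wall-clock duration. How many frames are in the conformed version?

Target frames = source frames × (target rate / source rate) = 332575 × (48)/(25) = 332575 × 48/25 = 638544.

638544 frames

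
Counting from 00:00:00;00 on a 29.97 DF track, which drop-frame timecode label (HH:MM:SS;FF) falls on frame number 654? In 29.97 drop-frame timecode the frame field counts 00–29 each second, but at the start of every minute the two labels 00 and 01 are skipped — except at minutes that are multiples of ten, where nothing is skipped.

Ten DF minutes hold 17982 frames, so frame 654 lies in block 0 (frames 0–17981) with 654 frames into that block.
The block's first minute is 1800 frames and the rest 1798 each; 654 frames reaches minute 0, so 0 × 18 + 0 × 2 = 0 labels have been skipped so far.
Adding those back, label number 654 + 0 = 654 at 30 labels/s is 21 s + 24 f = 0 h 0 min 21 s frame 24, i.e. 00:00:21;24.

00:00:21;24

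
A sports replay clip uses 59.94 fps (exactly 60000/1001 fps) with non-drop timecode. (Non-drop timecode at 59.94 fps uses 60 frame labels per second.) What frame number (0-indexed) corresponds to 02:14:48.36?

Total seconds to the label: (2 × 3600 + 14 × 60 + 48) = 8088.
Frame index = 8088 × 60 + 36 = 485316.

485316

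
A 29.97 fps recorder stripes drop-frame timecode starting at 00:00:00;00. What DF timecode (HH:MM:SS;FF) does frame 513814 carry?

04:45:44;08

Ten DF minutes hold 17982 frames, so frame 513814 lies in block 28 (frames 503496–521477) with 10318 frames into that block.
The block's first minute is 1800 frames and the rest 1798 each; 10318 frames reaches minute 5, so 28 × 18 + 5 × 2 = 514 labels have been skipped so far.
Adding those back, label number 513814 + 514 = 514328 at 30 labels/s is 17144 s + 8 f = 4 h 45 min 44 s frame 8, i.e. 04:45:44;08.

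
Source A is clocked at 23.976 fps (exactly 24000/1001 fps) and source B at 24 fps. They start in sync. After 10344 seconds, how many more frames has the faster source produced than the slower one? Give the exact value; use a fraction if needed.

A emits 24000/1001 × 10344 = 248256000/1001 frames; B emits 24 × 10344 = 248256.
Difference = 248256/1001 frames (≈ 248.0080); B is ahead of A.

248256/1001 frames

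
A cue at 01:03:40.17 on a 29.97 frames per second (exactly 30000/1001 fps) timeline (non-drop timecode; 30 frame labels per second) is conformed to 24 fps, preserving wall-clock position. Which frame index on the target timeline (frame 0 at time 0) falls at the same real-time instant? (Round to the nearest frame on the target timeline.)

frame 91785

Source frame index: (1×3600 + 3×60 + 40) × 30 + 17 = 114617.
Real time: 114617 / (30000/1001) = 114731617/30000 s.
Target frame: (114731617/30000) × (24) = 114731617/1250 ≈ 91785.294 → 91785.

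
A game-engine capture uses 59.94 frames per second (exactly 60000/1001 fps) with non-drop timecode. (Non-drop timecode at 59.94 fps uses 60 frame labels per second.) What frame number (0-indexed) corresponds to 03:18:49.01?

frame 715741

Total seconds to the label: (3 × 3600 + 18 × 60 + 49) = 11929.
Frame index = 11929 × 60 + 1 = 715741.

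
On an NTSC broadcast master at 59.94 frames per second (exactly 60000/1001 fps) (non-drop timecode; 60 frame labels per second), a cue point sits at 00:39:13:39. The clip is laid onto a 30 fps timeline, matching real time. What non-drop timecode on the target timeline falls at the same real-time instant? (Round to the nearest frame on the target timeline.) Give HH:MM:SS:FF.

00:39:16:00

Source frame index: (0×3600 + 39×60 + 13) × 60 + 39 = 141219.
Real time: 141219 / (60000/1001) = 47120073/20000 s.
Target frame: (47120073/20000) × (30) = 141360219/2000 ≈ 70680.110 → 70680.
At 30 labels/s: frame 70680 → 00:39:16:00.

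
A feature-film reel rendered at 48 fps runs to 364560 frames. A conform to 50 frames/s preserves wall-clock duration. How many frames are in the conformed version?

379750 frames

Target frames = source frames × (target rate / source rate) = 364560 × (50)/(48) = 364560 × 25/24 = 379750.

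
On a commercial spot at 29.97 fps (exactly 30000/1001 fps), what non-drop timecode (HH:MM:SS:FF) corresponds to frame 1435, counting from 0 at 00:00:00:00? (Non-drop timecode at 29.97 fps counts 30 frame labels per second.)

00:00:47:25

1435 ÷ 30 = 47 full seconds, remainder 25 frames.
47 s = 0 h 0 min 47 s.
Timecode: 00:00:47:25.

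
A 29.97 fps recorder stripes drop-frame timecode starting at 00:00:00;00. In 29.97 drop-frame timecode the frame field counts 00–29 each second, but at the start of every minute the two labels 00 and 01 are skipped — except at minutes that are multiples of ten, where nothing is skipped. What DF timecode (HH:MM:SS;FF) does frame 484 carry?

00:00:16;04

Ten DF minutes hold 17982 frames, so frame 484 lies in block 0 (frames 0–17981) with 484 frames into that block.
The block's first minute is 1800 frames and the rest 1798 each; 484 frames reaches minute 0, so 0 × 18 + 0 × 2 = 0 labels have been skipped so far.
Adding those back, label number 484 + 0 = 484 at 30 labels/s is 16 s + 4 f = 0 h 0 min 16 s frame 4, i.e. 00:00:16;04.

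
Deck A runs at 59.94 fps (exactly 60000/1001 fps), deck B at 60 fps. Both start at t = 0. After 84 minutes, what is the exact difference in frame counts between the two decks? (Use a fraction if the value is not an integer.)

43200/143 frames

84 min = 5040 s.
A emits 60000/1001 × 5040 = 43200000/143 frames; B emits 60 × 5040 = 302400.
Difference = 43200/143 frames (≈ 302.0979); B is ahead of A.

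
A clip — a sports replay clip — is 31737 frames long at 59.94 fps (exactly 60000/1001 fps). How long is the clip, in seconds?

529.47895 seconds

Running time = 31737 / (60000/1001) = 529.47895 s.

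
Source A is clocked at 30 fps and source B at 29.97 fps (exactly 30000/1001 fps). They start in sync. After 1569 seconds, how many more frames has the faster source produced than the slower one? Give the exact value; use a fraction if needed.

A emits 30 × 1569 = 47070 frames; B emits 30000/1001 × 1569 = 47070000/1001.
Difference = 47070/1001 frames (≈ 47.0230); B is behind A.

47070/1001 frames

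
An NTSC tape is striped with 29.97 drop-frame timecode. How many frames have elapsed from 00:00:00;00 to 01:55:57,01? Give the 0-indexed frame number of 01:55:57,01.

208503

Complete 10-minute blocks: 11, each 17982 frames → 197802.
Remaining 5 whole minutes in the current block: 1800 + 4 × 1798 = 8992 frames.
Within the current minute: 57 × 30 + 1 − 2 = 1709 (labels ;00/;01 skipped at this minute). Total = 197802 + 8992 + 1709 = 208503.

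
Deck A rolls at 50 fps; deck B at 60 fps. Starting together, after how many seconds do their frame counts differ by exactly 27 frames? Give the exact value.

2.7 seconds

The gap grows by |60 − 50| = 10 frames per second.
Time for a 27-frame gap: 27 ÷ (10) = 2.7 s.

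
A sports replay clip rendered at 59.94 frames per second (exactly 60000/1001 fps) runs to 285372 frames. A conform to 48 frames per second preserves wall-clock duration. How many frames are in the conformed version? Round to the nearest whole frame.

228526 frames

Frames at target rate = 285372 × (48) / (60000/1001) = 142828686/625 ≈ 228525.898.
Nearest whole frame: 228526.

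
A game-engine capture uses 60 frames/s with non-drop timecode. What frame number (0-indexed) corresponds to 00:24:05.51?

frame 86751

Total seconds to the label: (0 × 3600 + 24 × 60 + 5) = 1445.
Frame index = 1445 × 60 + 51 = 86751.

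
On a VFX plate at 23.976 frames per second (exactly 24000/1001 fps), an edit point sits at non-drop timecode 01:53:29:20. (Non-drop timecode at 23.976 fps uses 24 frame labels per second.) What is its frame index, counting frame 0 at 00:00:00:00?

frame 163436

Total seconds to the label: (1 × 3600 + 53 × 60 + 29) = 6809.
Frame index = 6809 × 24 + 20 = 163436.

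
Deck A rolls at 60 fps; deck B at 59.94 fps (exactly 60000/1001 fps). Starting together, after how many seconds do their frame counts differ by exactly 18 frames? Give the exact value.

300.3 seconds

The gap grows by |60000/1001 − 60| = 60/1001 frames per second.
Time for a 18-frame gap: 18 ÷ (60/1001) = 300.3 s.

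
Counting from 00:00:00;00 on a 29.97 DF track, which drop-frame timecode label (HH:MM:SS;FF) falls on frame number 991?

Ten DF minutes hold 17982 frames, so frame 991 lies in block 0 (frames 0–17981) with 991 frames into that block.
The block's first minute is 1800 frames and the rest 1798 each; 991 frames reaches minute 0, so 0 × 18 + 0 × 2 = 0 labels have been skipped so far.
Adding those back, label number 991 + 0 = 991 at 30 labels/s is 33 s + 1 f = 0 h 0 min 33 s frame 1, i.e. 00:00:33;01.

00:00:33;01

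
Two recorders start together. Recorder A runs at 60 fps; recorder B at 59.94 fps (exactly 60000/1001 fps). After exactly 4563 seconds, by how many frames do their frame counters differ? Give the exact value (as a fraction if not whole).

21060/77 frames

A emits 60 × 4563 = 273780 frames; B emits 60000/1001 × 4563 = 21060000/77.
Difference = 21060/77 frames (≈ 273.5065); B is behind A.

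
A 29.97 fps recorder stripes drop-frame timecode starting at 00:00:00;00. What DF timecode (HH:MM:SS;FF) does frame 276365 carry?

Each 10-minute DF block holds 10 × 60 × 30 − 9 × 2 = 17982 frames. 276365 ÷ 17982 → 15 full blocks, remainder 6635.
Within the partial block the first minute is 1800 frames and each further minute 1798, so 3 further minute boundaries passed. Total skipped labels = 18 × 15 + 2 × 3 = 276.
Non-drop label index = 276365 + 276 = 276641; at 30 labels/s that is 02:33:41:11, i.e. DF 02:33:41;11.

02:33:41;11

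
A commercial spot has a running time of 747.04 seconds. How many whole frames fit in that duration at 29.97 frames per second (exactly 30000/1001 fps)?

22388 frames

Frames = 747.04 × 30000/1001 = 3201600/143 ≈ 22388.8112.
Complete frames: 22388.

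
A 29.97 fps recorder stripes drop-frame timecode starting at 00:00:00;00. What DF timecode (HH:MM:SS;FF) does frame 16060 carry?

00:08:55;26

Ten DF minutes hold 17982 frames, so frame 16060 lies in block 0 (frames 0–17981) with 16060 frames into that block.
The block's first minute is 1800 frames and the rest 1798 each; 16060 frames reaches minute 8, so 0 × 18 + 8 × 2 = 16 labels have been skipped so far.
Adding those back, label number 16060 + 16 = 16076 at 30 labels/s is 535 s + 26 f = 0 h 8 min 55 s frame 26, i.e. 00:08:55;26.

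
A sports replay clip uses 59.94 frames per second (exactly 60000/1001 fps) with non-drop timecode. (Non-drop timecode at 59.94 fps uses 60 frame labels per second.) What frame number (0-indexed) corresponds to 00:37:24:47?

frame 134687

Total seconds to the label: (0 × 3600 + 37 × 60 + 24) = 2244.
Frame index = 2244 × 60 + 47 = 134687.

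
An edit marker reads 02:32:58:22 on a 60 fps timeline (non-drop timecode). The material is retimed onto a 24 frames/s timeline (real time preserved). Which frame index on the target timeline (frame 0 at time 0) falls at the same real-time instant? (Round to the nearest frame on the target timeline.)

frame 220281

Source frame index: (2×3600 + 32×60 + 58) × 60 + 22 = 550702.
Real time: 550702 / (60) = 275351/30 s.
Target frame: (275351/30) × (24) = 1101404/5 ≈ 220280.800 → 220281.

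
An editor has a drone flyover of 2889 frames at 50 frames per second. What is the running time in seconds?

Running time = 2889 / (50) = 57.78 s.

57.78 seconds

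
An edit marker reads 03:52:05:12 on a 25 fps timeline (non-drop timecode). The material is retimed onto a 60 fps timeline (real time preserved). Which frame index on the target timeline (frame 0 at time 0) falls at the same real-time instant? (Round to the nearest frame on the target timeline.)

Source frame index: (3×3600 + 52×60 + 5) × 25 + 12 = 348137.
Real time: 348137 / (25) = 348137/25 s.
Target frame: (348137/25) × (60) = 4177644/5 ≈ 835528.800 → 835529.

frame 835529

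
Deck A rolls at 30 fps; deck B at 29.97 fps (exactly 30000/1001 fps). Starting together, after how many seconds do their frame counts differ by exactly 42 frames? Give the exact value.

The gap grows by |30000/1001 − 30| = 30/1001 frames per second.
Time for a 42-frame gap: 42 ÷ (30/1001) = 1401.4 s.

1401.4 seconds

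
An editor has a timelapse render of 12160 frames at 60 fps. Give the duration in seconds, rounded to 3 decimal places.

Running time = 12160 × 1/60 = 608/3 s ≈ 202.667 s.

202.667 seconds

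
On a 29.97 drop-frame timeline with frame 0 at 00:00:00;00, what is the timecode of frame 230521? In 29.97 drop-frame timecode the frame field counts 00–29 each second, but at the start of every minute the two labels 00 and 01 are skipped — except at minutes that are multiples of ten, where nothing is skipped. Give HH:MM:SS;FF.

Each 10-minute DF block holds 10 × 60 × 30 − 9 × 2 = 17982 frames. 230521 ÷ 17982 → 12 full blocks, remainder 14737.
Within the partial block the first minute is 1800 frames and each further minute 1798, so 8 further minute boundaries passed. Total skipped labels = 18 × 12 + 2 × 8 = 232.
Non-drop label index = 230521 + 232 = 230753; at 30 labels/s that is 02:08:11:23, i.e. DF 02:08:11;23.

02:08:11;23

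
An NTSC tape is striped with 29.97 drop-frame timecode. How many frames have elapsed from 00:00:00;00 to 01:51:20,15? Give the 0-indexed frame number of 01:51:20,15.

200215

As if non-drop at 30 labels/s: (1 × 3600 + 51 × 60 + 20) × 30 + 15 = 200415.
Minute boundaries passed: 111; those not divisible by 10: 111 − 11 = 100; dropped labels = 2 × 100 = 200.
Actual frame index = 200415 − 200 = 200215.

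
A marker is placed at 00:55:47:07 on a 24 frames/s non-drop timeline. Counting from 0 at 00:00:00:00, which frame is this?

80335

Total seconds to the label: (0 × 3600 + 55 × 60 + 47) = 3347.
Frame index = 3347 × 24 + 7 = 80335.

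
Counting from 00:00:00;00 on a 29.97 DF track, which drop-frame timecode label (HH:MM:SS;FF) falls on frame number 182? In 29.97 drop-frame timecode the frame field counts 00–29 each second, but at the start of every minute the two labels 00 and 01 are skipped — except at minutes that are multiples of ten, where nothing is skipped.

00:00:06;02

Ten DF minutes hold 17982 frames, so frame 182 lies in block 0 (frames 0–17981) with 182 frames into that block.
The block's first minute is 1800 frames and the rest 1798 each; 182 frames reaches minute 0, so 0 × 18 + 0 × 2 = 0 labels have been skipped so far.
Adding those back, label number 182 + 0 = 182 at 30 labels/s is 6 s + 2 f = 0 h 0 min 6 s frame 2, i.e. 00:00:06;02.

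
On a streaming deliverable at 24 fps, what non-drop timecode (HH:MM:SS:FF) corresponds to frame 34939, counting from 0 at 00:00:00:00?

34939 ÷ 24 = 1455 full seconds, remainder 19 frames.
1455 s = 0 h 24 min 15 s.
Timecode: 00:24:15:19.

00:24:15:19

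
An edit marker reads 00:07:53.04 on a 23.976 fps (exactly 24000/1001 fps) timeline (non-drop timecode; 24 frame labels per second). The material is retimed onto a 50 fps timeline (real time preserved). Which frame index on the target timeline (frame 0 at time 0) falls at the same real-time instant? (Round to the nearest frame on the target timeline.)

Source frame index: (0×3600 + 7×60 + 53) × 24 + 4 = 11356.
Real time: 11356 / (24000/1001) = 2841839/6000 s.
Target frame: (2841839/6000) × (50) = 2841839/120 ≈ 23681.992 → 23682.

frame 23682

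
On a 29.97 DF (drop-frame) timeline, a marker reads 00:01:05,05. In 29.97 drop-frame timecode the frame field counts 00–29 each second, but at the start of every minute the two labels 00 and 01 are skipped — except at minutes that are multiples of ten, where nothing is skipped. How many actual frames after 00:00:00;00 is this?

1953

As if non-drop at 30 labels/s: (0 × 3600 + 1 × 60 + 5) × 30 + 5 = 1955.
Minute boundaries passed: 1; those not divisible by 10: 1 − 0 = 1; dropped labels = 2 × 1 = 2.
Actual frame index = 1955 − 2 = 1953.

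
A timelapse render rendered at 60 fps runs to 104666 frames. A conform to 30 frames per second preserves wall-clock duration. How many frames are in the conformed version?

52333 frames

Target frames = source frames × (target rate / source rate) = 104666 × (30)/(60) = 104666 × 1/2 = 52333.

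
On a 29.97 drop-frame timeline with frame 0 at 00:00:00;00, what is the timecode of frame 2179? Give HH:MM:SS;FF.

Each 10-minute DF block holds 10 × 60 × 30 − 9 × 2 = 17982 frames. 2179 ÷ 17982 → 0 full blocks, remainder 2179.
Within the partial block the first minute is 1800 frames and each further minute 1798, so 1 further minute boundary passed. Total skipped labels = 18 × 0 + 2 × 1 = 2.
Non-drop label index = 2179 + 2 = 2181; at 30 labels/s that is 00:01:12:21, i.e. DF 00:01:12;21.

00:01:12;21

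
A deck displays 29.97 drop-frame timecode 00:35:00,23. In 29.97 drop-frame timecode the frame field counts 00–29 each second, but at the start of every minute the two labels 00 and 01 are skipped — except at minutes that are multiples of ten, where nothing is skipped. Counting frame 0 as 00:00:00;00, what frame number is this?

Complete 10-minute blocks: 3, each 17982 frames → 53946.
Remaining 5 whole minutes in the current block: 1800 + 4 × 1798 = 8992 frames.
Within the current minute: 0 × 30 + 23 − 2 = 21 (labels ;00/;01 skipped at this minute). Total = 53946 + 8992 + 21 = 62959.

62959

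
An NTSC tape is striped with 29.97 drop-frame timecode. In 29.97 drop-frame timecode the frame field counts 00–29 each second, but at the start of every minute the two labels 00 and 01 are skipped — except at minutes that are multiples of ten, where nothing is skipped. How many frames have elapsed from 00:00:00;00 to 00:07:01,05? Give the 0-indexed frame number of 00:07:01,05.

Complete 10-minute blocks: 0, each 17982 frames → 0.
Remaining 7 whole minutes in the current block: 1800 + 6 × 1798 = 12588 frames.
Within the current minute: 1 × 30 + 5 − 2 = 33 (labels ;00/;01 skipped at this minute). Total = 0 + 12588 + 33 = 12621.

12621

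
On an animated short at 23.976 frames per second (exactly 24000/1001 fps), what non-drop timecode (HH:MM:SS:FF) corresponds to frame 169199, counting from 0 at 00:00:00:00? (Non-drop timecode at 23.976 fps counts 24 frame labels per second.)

01:57:29:23

169199 ÷ 24 = 7049 full seconds, remainder 23 frames.
7049 s = 1 h 57 min 29 s.
Timecode: 01:57:29:23.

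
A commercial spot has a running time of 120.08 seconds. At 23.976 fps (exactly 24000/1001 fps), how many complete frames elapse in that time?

2879 frames

Frames = 120.08 × 24000/1001 = 2881920/1001 ≈ 2879.0410.
Complete frames: 2879.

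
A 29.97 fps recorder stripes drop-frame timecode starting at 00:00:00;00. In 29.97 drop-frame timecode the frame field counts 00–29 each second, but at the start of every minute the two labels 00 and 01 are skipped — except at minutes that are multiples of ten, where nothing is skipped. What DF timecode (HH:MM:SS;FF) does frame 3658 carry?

00:02:02;02

Ten DF minutes hold 17982 frames, so frame 3658 lies in block 0 (frames 0–17981) with 3658 frames into that block.
The block's first minute is 1800 frames and the rest 1798 each; 3658 frames reaches minute 2, so 0 × 18 + 2 × 2 = 4 labels have been skipped so far.
Adding those back, label number 3658 + 4 = 3662 at 30 labels/s is 122 s + 2 f = 0 h 2 min 2 s frame 2, i.e. 00:02:02;02.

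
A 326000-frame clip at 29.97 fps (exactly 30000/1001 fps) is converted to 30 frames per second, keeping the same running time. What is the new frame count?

Target frames = source frames × (target rate / source rate) = 326000 × (30)/(30000/1001) = 326000 × 1001/1000 = 326326.

326326 frames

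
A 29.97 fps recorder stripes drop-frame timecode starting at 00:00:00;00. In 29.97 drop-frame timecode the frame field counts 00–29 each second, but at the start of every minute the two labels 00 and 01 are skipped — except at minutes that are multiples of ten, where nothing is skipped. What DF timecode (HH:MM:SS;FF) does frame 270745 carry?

02:30:33;25

Each 10-minute DF block holds 10 × 60 × 30 − 9 × 2 = 17982 frames. 270745 ÷ 17982 → 15 full blocks, remainder 1015.
Within the partial block the first minute is 1800 frames and each further minute 1798, so 0 further minute boundaries passed. Total skipped labels = 18 × 15 + 2 × 0 = 270.
Non-drop label index = 270745 + 270 = 271015; at 30 labels/s that is 02:30:33:25, i.e. DF 02:30:33;25.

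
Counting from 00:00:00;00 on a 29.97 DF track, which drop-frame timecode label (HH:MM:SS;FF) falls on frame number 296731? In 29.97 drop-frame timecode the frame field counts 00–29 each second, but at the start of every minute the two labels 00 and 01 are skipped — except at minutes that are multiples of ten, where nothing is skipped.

Ten DF minutes hold 17982 frames, so frame 296731 lies in block 16 (frames 287712–305693) with 9019 frames into that block.
The block's first minute is 1800 frames and the rest 1798 each; 9019 frames reaches minute 5, so 16 × 18 + 5 × 2 = 298 labels have been skipped so far.
Adding those back, label number 296731 + 298 = 297029 at 30 labels/s is 9900 s + 29 f = 2 h 45 min 0 s frame 29, i.e. 02:45:00;29.

02:45:00;29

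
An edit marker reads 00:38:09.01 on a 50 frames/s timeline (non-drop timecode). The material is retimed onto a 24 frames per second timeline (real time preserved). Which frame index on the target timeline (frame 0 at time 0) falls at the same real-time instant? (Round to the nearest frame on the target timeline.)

frame 54936

Source frame index: (0×3600 + 38×60 + 9) × 50 + 1 = 114451.
Real time: 114451 / (50) = 114451/50 s.
Target frame: (114451/50) × (24) = 1373412/25 ≈ 54936.480 → 54936.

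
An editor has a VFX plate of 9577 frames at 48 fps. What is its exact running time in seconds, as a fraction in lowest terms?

Running time = 9577 ÷ (48) = 9577 × 1/48 = 9577/48 s.

9577/48 seconds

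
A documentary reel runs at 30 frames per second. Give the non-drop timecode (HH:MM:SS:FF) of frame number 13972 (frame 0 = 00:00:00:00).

13972 ÷ 30 = 465 full seconds, remainder 22 frames.
465 s = 0 h 7 min 45 s.
Timecode: 00:07:45:22.

00:07:45:22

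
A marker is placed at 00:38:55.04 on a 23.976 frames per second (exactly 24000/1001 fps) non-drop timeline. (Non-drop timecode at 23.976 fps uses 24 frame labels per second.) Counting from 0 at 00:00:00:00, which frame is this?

Total seconds to the label: (0 × 3600 + 38 × 60 + 55) = 2335.
Frame index = 2335 × 24 + 4 = 56044.

56044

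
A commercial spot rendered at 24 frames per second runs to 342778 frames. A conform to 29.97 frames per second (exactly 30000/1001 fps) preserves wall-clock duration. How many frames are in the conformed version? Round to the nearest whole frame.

Frames at target rate = 342778 × (30000/1001) / (24) = 428472500/1001 ≈ 428044.456.
Nearest whole frame: 428044.

428044 frames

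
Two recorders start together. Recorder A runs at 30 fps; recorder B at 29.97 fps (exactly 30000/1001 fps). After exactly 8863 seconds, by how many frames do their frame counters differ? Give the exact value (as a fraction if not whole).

A emits 30 × 8863 = 265890 frames; B emits 30000/1001 × 8863 = 265890000/1001.
Difference = 265890/1001 frames (≈ 265.6244); B is behind A.

265890/1001 frames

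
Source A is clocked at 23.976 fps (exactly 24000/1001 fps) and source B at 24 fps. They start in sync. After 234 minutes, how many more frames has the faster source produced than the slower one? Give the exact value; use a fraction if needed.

234 min = 14040 s.
A emits 24000/1001 × 14040 = 25920000/77 frames; B emits 24 × 14040 = 336960.
Difference = 25920/77 frames (≈ 336.6234); B is ahead of A.

25920/77 frames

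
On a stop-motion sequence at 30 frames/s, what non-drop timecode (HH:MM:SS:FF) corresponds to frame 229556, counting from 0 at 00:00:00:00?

229556 ÷ 30 = 7651 full seconds, remainder 26 frames.
7651 s = 2 h 7 min 31 s.
Timecode: 02:07:31:26.

02:07:31:26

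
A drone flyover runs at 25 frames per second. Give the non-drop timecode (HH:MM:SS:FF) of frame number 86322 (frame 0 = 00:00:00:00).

00:57:32:22

86322 ÷ 25 = 3452 full seconds, remainder 22 frames.
3452 s = 0 h 57 min 32 s.
Timecode: 00:57:32:22.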